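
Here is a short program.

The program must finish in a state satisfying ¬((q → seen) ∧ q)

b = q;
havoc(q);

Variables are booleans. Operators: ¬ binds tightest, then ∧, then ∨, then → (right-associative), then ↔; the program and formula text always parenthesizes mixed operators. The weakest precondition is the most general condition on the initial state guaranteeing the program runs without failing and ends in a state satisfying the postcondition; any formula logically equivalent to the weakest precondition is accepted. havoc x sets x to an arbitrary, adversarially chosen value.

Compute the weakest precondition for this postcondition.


Working backward. After the program, ¬((q → seen) ∧ q) must hold.
Before havoc q: ¬seen
Before b := q: ¬seen
Answer: WP = ¬seen


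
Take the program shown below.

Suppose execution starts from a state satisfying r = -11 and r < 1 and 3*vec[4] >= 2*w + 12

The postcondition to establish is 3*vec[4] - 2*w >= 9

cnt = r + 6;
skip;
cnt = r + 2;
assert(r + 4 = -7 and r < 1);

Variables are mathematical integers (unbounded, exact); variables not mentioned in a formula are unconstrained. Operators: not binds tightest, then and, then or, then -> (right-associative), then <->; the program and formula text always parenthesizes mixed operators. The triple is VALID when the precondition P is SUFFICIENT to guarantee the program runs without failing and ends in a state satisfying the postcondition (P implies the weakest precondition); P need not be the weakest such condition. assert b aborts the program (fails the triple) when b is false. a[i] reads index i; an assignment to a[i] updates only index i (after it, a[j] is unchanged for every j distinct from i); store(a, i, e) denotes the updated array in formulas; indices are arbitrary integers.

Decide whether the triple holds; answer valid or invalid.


Working backward. After the program, the postcondition 3*vec[4] - 2*w >= 9 must hold; in canonical form it is 3*vec[4] >= 2*w + 9.
Before assert r + 4 = -7 and r < 1: r = -11 and r < 1 and 3*vec[4] >= 2*w + 9
Before cnt := r + 2: r = -11 and r < 1 and 3*vec[4] >= 2*w + 9
Before skip: r = -11 and r < 1 and 3*vec[4] >= 2*w + 9
Before cnt := r + 6: r = -11 and r < 1 and 3*vec[4] >= 2*w + 9
The weakest precondition is r = -11 and r < 1 and 3*vec[4] >= 2*w + 9.
Check whether r = -11 and r < 1 and 3*vec[4] >= 2*w + 12 implies it.
Every state satisfying the precondition satisfies the weakest precondition: the implication holds.
Answer: valid


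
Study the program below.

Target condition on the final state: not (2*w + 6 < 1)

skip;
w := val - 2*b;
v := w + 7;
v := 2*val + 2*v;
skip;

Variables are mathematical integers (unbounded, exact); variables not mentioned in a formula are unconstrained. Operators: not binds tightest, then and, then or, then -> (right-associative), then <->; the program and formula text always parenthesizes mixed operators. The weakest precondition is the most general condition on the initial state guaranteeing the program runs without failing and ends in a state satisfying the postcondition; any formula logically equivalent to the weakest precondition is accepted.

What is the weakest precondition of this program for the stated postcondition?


Working backward. After the program, the postcondition not (2*w + 6 < 1) must hold; in canonical form it is not (2*w < -5).
Before skip: not (2*w < -5)
Before v := 2*val + 2*v: not (2*w < -5)
Before v := w + 7: not (2*w < -5)
Before w := val - 2*b: not (2*val < 4*b - 5)
Before skip: not (2*val < 4*b - 5)
Answer: WP = not (2*val < 4*b - 5)


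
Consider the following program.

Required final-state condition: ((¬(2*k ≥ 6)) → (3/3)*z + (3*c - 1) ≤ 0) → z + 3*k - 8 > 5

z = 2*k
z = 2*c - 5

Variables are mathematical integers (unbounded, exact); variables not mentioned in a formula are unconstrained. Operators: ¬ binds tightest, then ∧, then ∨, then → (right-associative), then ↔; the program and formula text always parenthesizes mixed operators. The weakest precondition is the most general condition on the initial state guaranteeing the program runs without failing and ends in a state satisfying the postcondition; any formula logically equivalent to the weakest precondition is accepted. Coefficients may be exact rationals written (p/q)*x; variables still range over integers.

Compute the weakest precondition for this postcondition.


Working backward. After the program, the postcondition ((¬(2*k ≥ 6)) → (3/3)*z + (3*c - 1) ≤ 0) → z + 3*k - 8 > 5 must hold; in canonical form it is ((¬(2*k ≥ 6)) → 3*c + z ≤ 1) → 3*k + z > 13.
Before z := 2*c - 5: ((¬(2*k ≥ 6)) → 5*c ≤ 6) → 2*c + 3*k > 18
Before z := 2*k: ((¬(2*k ≥ 6)) → 5*c ≤ 6) → 2*c + 3*k > 18
Answer: WP = ((¬(2*k ≥ 6)) → 5*c ≤ 6) → 2*c + 3*k > 18


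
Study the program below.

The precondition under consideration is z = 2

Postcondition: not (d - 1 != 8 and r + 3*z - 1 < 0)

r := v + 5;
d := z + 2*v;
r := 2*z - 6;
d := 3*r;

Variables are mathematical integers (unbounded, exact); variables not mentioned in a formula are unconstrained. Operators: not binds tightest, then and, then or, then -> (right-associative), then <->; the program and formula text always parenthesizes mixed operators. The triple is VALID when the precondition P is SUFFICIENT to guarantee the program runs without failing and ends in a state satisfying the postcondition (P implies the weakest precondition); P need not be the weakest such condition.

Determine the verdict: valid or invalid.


Working backward. After the program, the postcondition not (d - 1 != 8 and r + 3*z - 1 < 0) must hold; in canonical form it is not (d != 9 and r + 3*z < 1).
Before d := 3*r: not (3*r != 9 and r + 3*z < 1)
Before r := 2*z - 6: not (6*z != 27 and 5*z < 7)
Before d := z + 2*v: not (6*z != 27 and 5*z < 7)
Before r := v + 5: not (6*z != 27 and 5*z < 7)
The weakest precondition is not (6*z != 27 and 5*z < 7).
Check whether z = 2 implies it.
Every state satisfying the precondition satisfies the weakest precondition: the implication holds.
Answer: valid


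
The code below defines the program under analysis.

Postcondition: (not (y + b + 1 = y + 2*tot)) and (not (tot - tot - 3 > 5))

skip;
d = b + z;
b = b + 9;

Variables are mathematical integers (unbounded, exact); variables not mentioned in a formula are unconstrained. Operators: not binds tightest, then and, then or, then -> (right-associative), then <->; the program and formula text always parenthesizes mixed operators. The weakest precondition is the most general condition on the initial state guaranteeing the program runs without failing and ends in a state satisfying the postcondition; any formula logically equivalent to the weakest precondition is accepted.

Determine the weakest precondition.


Working backward. After the program, the postcondition (not (y + b + 1 = y + 2*tot)) and (not (tot - tot - 3 > 5)) must hold; in canonical form it is not (b = 2*tot - 1).
Before b := b + 9: not (b = 2*tot - 10)
Before d := b + z: not (b = 2*tot - 10)
Before skip: not (b = 2*tot - 10)
Answer: WP = not (b = 2*tot - 10)


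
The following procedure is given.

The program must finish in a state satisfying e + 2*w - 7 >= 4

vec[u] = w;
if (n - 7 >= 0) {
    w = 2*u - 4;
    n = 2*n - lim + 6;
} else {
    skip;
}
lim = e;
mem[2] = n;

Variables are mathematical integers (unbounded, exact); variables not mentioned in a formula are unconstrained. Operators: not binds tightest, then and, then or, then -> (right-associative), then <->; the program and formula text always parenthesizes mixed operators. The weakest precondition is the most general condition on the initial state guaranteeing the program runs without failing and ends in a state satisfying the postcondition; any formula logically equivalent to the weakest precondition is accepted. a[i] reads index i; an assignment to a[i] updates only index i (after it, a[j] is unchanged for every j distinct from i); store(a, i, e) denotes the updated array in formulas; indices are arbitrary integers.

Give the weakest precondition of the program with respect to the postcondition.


Working backward. After the program, the postcondition e + 2*w - 7 >= 4 must hold; in canonical form it is e + 2*w >= 11.
Before mem[2] := n: e + 2*w >= 11
Before lim := e: e + 2*w >= 11
Then branch requires e + 4*u >= 19; else branch requires e + 2*w >= 11.
Before the if: (n >= 7 -> e + 4*u >= 19) and ((not (n >= 7)) -> e + 2*w >= 11)
Before vec[u] := w: (n >= 7 -> e + 4*u >= 19) and ((not (n >= 7)) -> e + 2*w >= 11)
Answer: WP = (n >= 7 -> e + 4*u >= 19) and ((not (n >= 7)) -> e + 2*w >= 11)


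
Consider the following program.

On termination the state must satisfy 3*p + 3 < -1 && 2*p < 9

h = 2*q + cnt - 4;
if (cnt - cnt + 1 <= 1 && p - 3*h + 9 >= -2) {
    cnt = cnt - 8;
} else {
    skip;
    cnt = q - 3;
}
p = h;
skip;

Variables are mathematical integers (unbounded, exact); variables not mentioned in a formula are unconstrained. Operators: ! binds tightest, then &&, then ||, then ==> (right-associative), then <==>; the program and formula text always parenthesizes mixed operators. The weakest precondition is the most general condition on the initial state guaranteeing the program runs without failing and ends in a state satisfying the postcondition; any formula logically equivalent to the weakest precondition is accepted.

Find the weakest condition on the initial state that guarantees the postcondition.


Working backward. After the program, the postcondition 3*p + 3 < -1 && 2*p < 9 must hold; in canonical form it is 3*p < -4 && 2*p < 9.
Before skip: 3*p < -4 && 2*p < 9
Before p := h: 3*h < -4 && 2*h < 9
Then branch requires 3*h < -4 && 2*h < 9; else branch requires 3*h < -4 && 2*h < 9.
Before the if: (p >= 3*h - 11 ==> (3*h < -4 && 2*h < 9)) && ((!(p >= 3*h - 11)) ==> (3*h < -4 && 2*h < 9))
Before h := 2*q + cnt - 4: (p >= 3*cnt + 6*q - 23 ==> (3*cnt + 6*q < 8 && 2*cnt + 4*q < 17)) && ((!(p >= 3*cnt + 6*q - 23)) ==> (3*cnt + 6*q < 8 && 2*cnt + 4*q < 17))
Answer: WP = (p >= 3*cnt + 6*q - 23 ==> (3*cnt + 6*q < 8 && 2*cnt + 4*q < 17)) && ((!(p >= 3*cnt + 6*q - 23)) ==> (3*cnt + 6*q < 8 && 2*cnt + 4*q < 17))


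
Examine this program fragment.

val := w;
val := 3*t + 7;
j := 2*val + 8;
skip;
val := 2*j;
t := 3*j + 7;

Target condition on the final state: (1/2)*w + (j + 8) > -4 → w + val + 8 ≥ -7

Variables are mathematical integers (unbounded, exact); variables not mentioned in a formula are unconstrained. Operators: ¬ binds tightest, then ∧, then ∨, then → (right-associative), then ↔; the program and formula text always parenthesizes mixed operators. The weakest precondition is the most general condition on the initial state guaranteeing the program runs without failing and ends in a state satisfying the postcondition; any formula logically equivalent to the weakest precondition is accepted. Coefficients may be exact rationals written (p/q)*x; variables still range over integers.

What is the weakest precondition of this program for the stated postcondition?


Working backward. After the program, the postcondition (1/2)*w + (j + 8) > -4 → w + val + 8 ≥ -7 must hold; in canonical form it is j + (1/2)*w > -12 → val + w ≥ -15.
Before t := 3*j + 7: j + (1/2)*w > -12 → val + w ≥ -15
Before val := 2*j: j + (1/2)*w > -12 → 2*j + w ≥ -15
Before skip: j + (1/2)*w > -12 → 2*j + w ≥ -15
Before j := 2*val + 8: 2*val + (1/2)*w > -20 → 4*val + w ≥ -31
Before val := 3*t + 7: 6*t + (1/2)*w > -34 → 12*t + w ≥ -59
Before val := w: 6*t + (1/2)*w > -34 → 12*t + w ≥ -59
Answer: WP = 6*t + (1/2)*w > -34 → 12*t + w ≥ -59


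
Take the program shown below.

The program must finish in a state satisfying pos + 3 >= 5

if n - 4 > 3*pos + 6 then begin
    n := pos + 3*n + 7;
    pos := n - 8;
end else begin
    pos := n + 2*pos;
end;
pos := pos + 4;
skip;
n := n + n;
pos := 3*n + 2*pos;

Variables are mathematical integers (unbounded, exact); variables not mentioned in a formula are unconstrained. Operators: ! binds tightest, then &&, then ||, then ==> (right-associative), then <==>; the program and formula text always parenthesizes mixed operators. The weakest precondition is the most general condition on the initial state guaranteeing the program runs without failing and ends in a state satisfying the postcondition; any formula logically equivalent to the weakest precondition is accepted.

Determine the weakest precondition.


Working backward. After the program, the postcondition pos + 3 >= 5 must hold; in canonical form it is pos >= 2.
Before pos := 3*n + 2*pos: 3*n + 2*pos >= 2
Before n := n + n: 6*n + 2*pos >= 2
Before skip: 6*n + 2*pos >= 2
Before pos := pos + 4: 6*n + 2*pos >= -6
Then branch requires 24*n + 8*pos >= -46; else branch requires 8*n + 4*pos >= -6.
Before the if: (n > 3*pos + 10 ==> 24*n + 8*pos >= -46) && ((!(n > 3*pos + 10)) ==> 8*n + 4*pos >= -6)
Answer: WP = (n > 3*pos + 10 ==> 24*n + 8*pos >= -46) && ((!(n > 3*pos + 10)) ==> 8*n + 4*pos >= -6)


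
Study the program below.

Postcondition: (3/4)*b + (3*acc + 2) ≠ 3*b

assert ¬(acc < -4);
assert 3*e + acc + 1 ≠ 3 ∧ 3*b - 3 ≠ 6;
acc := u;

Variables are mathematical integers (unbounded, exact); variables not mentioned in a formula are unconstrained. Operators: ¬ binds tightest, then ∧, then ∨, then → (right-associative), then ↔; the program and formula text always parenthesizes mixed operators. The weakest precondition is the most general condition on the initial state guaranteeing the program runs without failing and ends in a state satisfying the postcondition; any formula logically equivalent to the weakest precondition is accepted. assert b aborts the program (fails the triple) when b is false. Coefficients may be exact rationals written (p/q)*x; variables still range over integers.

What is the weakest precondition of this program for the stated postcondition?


Working backward. After the program, the postcondition (3/4)*b + (3*acc + 2) ≠ 3*b must hold; in canonical form it is 3*acc ≠ (9/4)*b - 2.
Before acc := u: 3*u ≠ (9/4)*b - 2
Before assert 3*e + acc + 1 ≠ 3 ∧ 3*b - 3 ≠ 6: acc + 3*e ≠ 2 ∧ 3*b ≠ 9 ∧ 3*u ≠ (9/4)*b - 2
Before assert ¬(acc < -4): (¬(acc < -4)) ∧ acc + 3*e ≠ 2 ∧ 3*b ≠ 9 ∧ 3*u ≠ (9/4)*b - 2
Answer: WP = (¬(acc < -4)) ∧ acc + 3*e ≠ 2 ∧ 3*b ≠ 9 ∧ 3*u ≠ (9/4)*b - 2


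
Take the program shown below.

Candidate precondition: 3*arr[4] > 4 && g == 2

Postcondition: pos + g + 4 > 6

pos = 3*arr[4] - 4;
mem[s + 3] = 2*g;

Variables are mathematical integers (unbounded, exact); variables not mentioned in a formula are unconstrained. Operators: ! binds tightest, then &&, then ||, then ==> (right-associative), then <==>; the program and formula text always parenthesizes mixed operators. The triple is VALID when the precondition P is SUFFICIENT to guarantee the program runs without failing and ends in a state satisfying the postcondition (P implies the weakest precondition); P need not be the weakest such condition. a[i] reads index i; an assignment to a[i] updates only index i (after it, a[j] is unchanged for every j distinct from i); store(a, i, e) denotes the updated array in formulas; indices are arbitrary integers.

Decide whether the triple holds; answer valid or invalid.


Working backward. After the program, the postcondition pos + g + 4 > 6 must hold; in canonical form it is g + pos > 2.
Before mem[s + 3] := 2*g: g + pos > 2
Before pos := 3*arr[4] - 4: 3*arr[4] + g > 6
The weakest precondition is 3*arr[4] + g > 6.
Check whether 3*arr[4] > 4 && g == 2 implies it.
Every state satisfying the precondition satisfies the weakest precondition: the implication holds.
Answer: valid


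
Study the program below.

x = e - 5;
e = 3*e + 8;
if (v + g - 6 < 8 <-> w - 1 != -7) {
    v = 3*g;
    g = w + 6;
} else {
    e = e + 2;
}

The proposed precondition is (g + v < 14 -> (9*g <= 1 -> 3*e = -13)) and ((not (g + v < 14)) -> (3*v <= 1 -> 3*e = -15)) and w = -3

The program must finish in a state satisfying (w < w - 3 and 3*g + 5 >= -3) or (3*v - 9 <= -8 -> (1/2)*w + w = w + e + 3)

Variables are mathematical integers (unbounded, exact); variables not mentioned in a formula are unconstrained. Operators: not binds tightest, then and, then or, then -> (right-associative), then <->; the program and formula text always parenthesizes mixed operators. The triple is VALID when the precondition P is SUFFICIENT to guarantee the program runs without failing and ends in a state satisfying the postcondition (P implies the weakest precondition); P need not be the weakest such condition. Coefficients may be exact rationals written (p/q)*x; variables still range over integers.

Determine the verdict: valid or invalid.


Working backward. After the program, the postcondition (w < w - 3 and 3*g + 5 >= -3) or (3*v - 9 <= -8 -> (1/2)*w + w = w + e + 3) must hold; in canonical form it is 3*v <= 1 -> (1/2)*w = e + 3.
Then branch requires 9*g <= 1 -> (1/2)*w = e + 3; else branch requires 3*v <= 1 -> (1/2)*w = e + 5.
Before the if: ((g + v < 14 <-> w != -6) -> (9*g <= 1 -> (1/2)*w = e + 3)) and ((not (g + v < 14 <-> w != -6)) -> (3*v <= 1 -> (1/2)*w = e + 5))
Before e := 3*e + 8: ((g + v < 14 <-> w != -6) -> (9*g <= 1 -> (1/2)*w = 3*e + 11)) and ((not (g + v < 14 <-> w != -6)) -> (3*v <= 1 -> (1/2)*w = 3*e + 13))
Before x := e - 5: ((g + v < 14 <-> w != -6) -> (9*g <= 1 -> (1/2)*w = 3*e + 11)) and ((not (g + v < 14 <-> w != -6)) -> (3*v <= 1 -> (1/2)*w = 3*e + 13))
The weakest precondition is ((g + v < 14 <-> w != -6) -> (9*g <= 1 -> (1/2)*w = 3*e + 11)) and ((not (g + v < 14 <-> w != -6)) -> (3*v <= 1 -> (1/2)*w = 3*e + 13)).
Check whether (g + v < 14 -> (9*g <= 1 -> 3*e = -13)) and ((not (g + v < 14)) -> (3*v <= 1 -> 3*e = -15)) and w = -3 implies it.
Countermodel: at the initial state e = -5, g = 14, v = 0, w = -3, the precondition holds but the weakest precondition fails.
Answer: invalid


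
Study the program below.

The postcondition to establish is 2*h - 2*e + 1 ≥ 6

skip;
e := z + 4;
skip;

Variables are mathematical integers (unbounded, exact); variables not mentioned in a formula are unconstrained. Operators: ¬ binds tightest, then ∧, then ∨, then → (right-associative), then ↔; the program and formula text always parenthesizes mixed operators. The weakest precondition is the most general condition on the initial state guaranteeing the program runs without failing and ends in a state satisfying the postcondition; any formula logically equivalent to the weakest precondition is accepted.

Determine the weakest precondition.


Working backward. After the program, the postcondition 2*h - 2*e + 1 ≥ 6 must hold; in canonical form it is 2*h ≥ 2*e + 5.
Before skip: 2*h ≥ 2*e + 5
Before e := z + 4: 2*h ≥ 2*z + 13
Before skip: 2*h ≥ 2*z + 13
Answer: WP = 2*h ≥ 2*z + 13


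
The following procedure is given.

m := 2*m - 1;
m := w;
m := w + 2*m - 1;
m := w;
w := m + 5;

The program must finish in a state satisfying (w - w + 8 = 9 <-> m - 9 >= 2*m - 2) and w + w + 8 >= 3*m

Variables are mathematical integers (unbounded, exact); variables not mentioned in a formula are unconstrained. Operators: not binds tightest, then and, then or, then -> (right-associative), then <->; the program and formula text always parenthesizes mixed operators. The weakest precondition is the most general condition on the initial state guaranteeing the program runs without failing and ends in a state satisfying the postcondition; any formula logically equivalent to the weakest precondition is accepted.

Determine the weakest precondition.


Working backward. After the program, the postcondition (w - w + 8 = 9 <-> m - 9 >= 2*m - 2) and w + w + 8 >= 3*m must hold; in canonical form it is (not (m <= -7)) and 2*w >= 3*m - 8.
Before w := m + 5: (not (m <= -7)) and m <= 18
Before m := w: (not (w <= -7)) and w <= 18
Before m := w + 2*m - 1: (not (w <= -7)) and w <= 18
Before m := w: (not (w <= -7)) and w <= 18
Before m := 2*m - 1: (not (w <= -7)) and w <= 18
Answer: WP = (not (w <= -7)) and w <= 18


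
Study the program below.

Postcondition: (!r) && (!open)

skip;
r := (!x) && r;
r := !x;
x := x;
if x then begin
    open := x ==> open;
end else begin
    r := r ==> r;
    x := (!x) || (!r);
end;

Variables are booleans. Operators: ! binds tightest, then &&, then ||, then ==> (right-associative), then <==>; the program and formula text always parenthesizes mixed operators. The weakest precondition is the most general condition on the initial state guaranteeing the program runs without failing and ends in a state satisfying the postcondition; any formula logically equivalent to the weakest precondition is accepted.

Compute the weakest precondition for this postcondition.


Working backward. After the program, (!r) && (!open) must hold.
Then branch requires (!r) && (!(x ==> open)); else branch requires false.
Before the if: (x ==> ((!r) && (!(x ==> open)))) && x
Before x := x: (x ==> ((!r) && (!(x ==> open)))) && x
Before r := !x: (x ==> (x && (!(x ==> open)))) && x
Before r := (!x) && r: (x ==> (x && (!(x ==> open)))) && x
Before skip: (x ==> (x && (!(x ==> open)))) && x
Answer: WP = (x ==> (x && (!(x ==> open)))) && x


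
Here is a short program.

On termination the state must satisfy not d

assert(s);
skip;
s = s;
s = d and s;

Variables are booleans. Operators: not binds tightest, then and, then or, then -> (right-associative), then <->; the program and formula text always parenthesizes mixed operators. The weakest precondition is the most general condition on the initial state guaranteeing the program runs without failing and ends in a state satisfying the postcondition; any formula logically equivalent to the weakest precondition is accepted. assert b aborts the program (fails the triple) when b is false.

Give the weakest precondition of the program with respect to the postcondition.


Working backward. After the program, not d must hold.
Before s := d and s: not d
Before s := s: not d
Before skip: not d
Before assert s: s and (not d)
Answer: WP = s and (not d)


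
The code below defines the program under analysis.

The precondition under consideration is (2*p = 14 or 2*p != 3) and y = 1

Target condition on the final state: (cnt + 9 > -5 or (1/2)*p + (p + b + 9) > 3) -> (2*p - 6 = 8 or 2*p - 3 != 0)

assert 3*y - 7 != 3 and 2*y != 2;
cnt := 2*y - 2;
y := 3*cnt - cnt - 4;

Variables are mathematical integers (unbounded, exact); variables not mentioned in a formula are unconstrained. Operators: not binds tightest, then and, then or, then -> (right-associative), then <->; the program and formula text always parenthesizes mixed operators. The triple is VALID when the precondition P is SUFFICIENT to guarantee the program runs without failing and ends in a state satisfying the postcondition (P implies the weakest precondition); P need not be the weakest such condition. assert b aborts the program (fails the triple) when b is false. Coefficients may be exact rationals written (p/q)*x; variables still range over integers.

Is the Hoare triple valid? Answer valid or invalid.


Working backward. After the program, the postcondition (cnt + 9 > -5 or (1/2)*p + (p + b + 9) > 3) -> (2*p - 6 = 8 or 2*p - 3 != 0) must hold; in canonical form it is (cnt > -14 or b + (3/2)*p > -6) -> (2*p = 14 or 2*p != 3).
Before y := 3*cnt - cnt - 4: (cnt > -14 or b + (3/2)*p > -6) -> (2*p = 14 or 2*p != 3)
Before cnt := 2*y - 2: (2*y > -12 or b + (3/2)*p > -6) -> (2*p = 14 or 2*p != 3)
Before assert 3*y - 7 != 3 and 2*y != 2: 3*y != 10 and 2*y != 2 and ((2*y > -12 or b + (3/2)*p > -6) -> (2*p = 14 or 2*p != 3))
The weakest precondition is 3*y != 10 and 2*y != 2 and ((2*y > -12 or b + (3/2)*p > -6) -> (2*p = 14 or 2*p != 3)).
Check whether (2*p = 14 or 2*p != 3) and y = 1 implies it.
Countermodel: at the initial state b = 0, p = 0, y = 1, the precondition holds but the weakest precondition fails.
Answer: invalid


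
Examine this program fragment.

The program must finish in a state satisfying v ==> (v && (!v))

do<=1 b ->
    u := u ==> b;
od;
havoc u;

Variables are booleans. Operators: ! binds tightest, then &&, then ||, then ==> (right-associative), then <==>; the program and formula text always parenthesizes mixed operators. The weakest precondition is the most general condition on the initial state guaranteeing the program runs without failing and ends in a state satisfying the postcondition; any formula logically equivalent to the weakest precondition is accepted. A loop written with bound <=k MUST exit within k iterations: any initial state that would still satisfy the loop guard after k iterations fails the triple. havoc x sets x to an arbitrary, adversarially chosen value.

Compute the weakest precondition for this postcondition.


Working backward. After the program, the postcondition v ==> (v && (!v)) must hold; in canonical form it is !v.
Before havoc u: !v
Before the loop (bound <=1), unroll the exhaustion recursion (WP_0 = exit-now case; WP_j = one more guarded iteration, up to j = 1):
  WP_0: (!b) && (!v)
  WP_1: (b ==> ((!b) && (!v))) && ((!b) ==> (!v))
So before the loop: (b ==> ((!b) && (!v))) && ((!b) ==> (!v))
Answer: WP = (b ==> ((!b) && (!v))) && ((!b) ==> (!v))


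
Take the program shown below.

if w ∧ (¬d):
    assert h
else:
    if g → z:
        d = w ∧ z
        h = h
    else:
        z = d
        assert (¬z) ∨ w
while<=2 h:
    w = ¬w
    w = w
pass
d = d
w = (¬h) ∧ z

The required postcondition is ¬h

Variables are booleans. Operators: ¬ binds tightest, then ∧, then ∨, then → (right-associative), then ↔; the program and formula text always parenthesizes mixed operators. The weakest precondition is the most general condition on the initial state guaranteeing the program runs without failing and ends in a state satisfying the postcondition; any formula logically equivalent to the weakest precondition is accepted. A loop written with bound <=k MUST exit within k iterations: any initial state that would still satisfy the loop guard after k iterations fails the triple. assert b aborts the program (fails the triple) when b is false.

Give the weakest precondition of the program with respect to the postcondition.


Working backward. After the program, ¬h must hold.
Before w := (¬h) ∧ z: ¬h
Before d := d: ¬h
Before skip: ¬h
Before the loop (bound <=2), unroll the exhaustion recursion (WP_0 = exit-now case; WP_j = one more guarded iteration, up to j = 2):
  WP_0: ¬h
  WP_1: h → (¬h)
  WP_2: h → (h → (¬h))
So before the loop: h → (h → (¬h))
Then branch requires h ∧ (h → (h → (¬h))); else branch requires ((g → z) → (h → (h → (¬h)))) ∧ ((¬(g → z)) → (((¬d) ∨ w) ∧ (h → (h → (¬h))))).
Before the if: ((w ∧ (¬d)) → (h ∧ (h → (h → (¬h))))) ∧ ((¬(w ∧ (¬d))) → (((g → z) → (h → (h → (¬h)))) ∧ ((¬(g → z)) → (((¬d) ∨ w) ∧ (h → (h → (¬h)))))))
Answer: WP = ((w ∧ (¬d)) → (h ∧ (h → (h → (¬h))))) ∧ ((¬(w ∧ (¬d))) → (((g → z) → (h → (h → (¬h)))) ∧ ((¬(g → z)) → (((¬d) ∨ w) ∧ (h → (h → (¬h)))))))


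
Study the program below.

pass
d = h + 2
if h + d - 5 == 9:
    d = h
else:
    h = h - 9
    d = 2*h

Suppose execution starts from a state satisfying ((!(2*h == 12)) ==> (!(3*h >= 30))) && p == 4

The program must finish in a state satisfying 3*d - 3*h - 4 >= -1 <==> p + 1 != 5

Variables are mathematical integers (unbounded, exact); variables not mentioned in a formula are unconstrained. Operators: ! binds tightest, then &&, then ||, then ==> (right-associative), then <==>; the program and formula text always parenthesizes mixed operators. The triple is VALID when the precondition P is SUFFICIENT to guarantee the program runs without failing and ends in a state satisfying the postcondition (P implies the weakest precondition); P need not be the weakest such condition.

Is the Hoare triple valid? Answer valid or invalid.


Working backward. After the program, the postcondition 3*d - 3*h - 4 >= -1 <==> p + 1 != 5 must hold; in canonical form it is 3*d >= 3*h + 3 <==> p != 4.
Then branch requires !(p != 4); else branch requires 3*h >= 30 <==> p != 4.
Before the if: (d + h == 14 ==> (!(p != 4))) && ((!(d + h == 14)) ==> (3*h >= 30 <==> p != 4))
Before d := h + 2: (2*h == 12 ==> (!(p != 4))) && ((!(2*h == 12)) ==> (3*h >= 30 <==> p != 4))
Before skip: (2*h == 12 ==> (!(p != 4))) && ((!(2*h == 12)) ==> (3*h >= 30 <==> p != 4))
The weakest precondition is (2*h == 12 ==> (!(p != 4))) && ((!(2*h == 12)) ==> (3*h >= 30 <==> p != 4)).
Check whether ((!(2*h == 12)) ==> (!(3*h >= 30))) && p == 4 implies it.
Every state satisfying the precondition satisfies the weakest precondition: the implication holds.
Answer: valid


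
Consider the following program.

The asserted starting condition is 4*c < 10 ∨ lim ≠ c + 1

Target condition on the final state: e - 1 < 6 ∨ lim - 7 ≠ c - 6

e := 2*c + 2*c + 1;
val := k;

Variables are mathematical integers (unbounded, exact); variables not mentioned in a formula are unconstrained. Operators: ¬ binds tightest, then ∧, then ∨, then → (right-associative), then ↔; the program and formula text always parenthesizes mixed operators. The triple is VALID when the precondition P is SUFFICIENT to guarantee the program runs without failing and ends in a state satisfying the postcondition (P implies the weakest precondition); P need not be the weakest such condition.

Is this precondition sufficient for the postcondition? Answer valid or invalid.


Working backward. After the program, the postcondition e - 1 < 6 ∨ lim - 7 ≠ c - 6 must hold; in canonical form it is e < 7 ∨ lim ≠ c + 1.
Before val := k: e < 7 ∨ lim ≠ c + 1
Before e := 2*c + 2*c + 1: 4*c < 6 ∨ lim ≠ c + 1
The weakest precondition is 4*c < 6 ∨ lim ≠ c + 1.
Check whether 4*c < 10 ∨ lim ≠ c + 1 implies it.
Countermodel: at the initial state c = 2, lim = 3, the precondition holds but the weakest precondition fails.
Answer: invalid


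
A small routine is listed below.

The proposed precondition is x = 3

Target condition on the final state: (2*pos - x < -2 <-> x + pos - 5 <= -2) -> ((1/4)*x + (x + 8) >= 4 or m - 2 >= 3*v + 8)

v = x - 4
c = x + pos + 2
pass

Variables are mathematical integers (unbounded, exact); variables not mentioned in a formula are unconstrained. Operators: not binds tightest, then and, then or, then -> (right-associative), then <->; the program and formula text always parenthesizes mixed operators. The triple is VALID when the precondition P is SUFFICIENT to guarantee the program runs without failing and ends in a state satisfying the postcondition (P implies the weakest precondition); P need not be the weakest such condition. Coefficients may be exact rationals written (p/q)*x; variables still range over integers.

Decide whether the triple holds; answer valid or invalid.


Working backward. After the program, the postcondition (2*pos - x < -2 <-> x + pos - 5 <= -2) -> ((1/4)*x + (x + 8) >= 4 or m - 2 >= 3*v + 8) must hold; in canonical form it is (2*pos < x - 2 <-> pos + x <= 3) -> ((5/4)*x >= -4 or m >= 3*v + 10).
Before skip: (2*pos < x - 2 <-> pos + x <= 3) -> ((5/4)*x >= -4 or m >= 3*v + 10)
Before c := x + pos + 2: (2*pos < x - 2 <-> pos + x <= 3) -> ((5/4)*x >= -4 or m >= 3*v + 10)
Before v := x - 4: (2*pos < x - 2 <-> pos + x <= 3) -> ((5/4)*x >= -4 or m >= 3*x - 2)
The weakest precondition is (2*pos < x - 2 <-> pos + x <= 3) -> ((5/4)*x >= -4 or m >= 3*x - 2).
Check whether x = 3 implies it.
Every state satisfying the precondition satisfies the weakest precondition: the implication holds.
Answer: valid


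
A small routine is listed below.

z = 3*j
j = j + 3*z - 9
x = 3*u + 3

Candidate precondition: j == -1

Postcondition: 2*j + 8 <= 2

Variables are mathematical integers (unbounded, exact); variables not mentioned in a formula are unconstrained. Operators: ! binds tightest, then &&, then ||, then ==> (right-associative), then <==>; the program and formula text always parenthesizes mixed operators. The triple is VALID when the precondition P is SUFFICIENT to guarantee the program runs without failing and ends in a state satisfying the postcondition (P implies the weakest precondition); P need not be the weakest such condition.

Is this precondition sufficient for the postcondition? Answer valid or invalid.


Working backward. After the program, the postcondition 2*j + 8 <= 2 must hold; in canonical form it is 2*j <= -6.
Before x := 3*u + 3: 2*j <= -6
Before j := j + 3*z - 9: 2*j + 6*z <= 12
Before z := 3*j: 20*j <= 12
The weakest precondition is 20*j <= 12.
Check whether j == -1 implies it.
Every state satisfying the precondition satisfies the weakest precondition: the implication holds.
Answer: valid


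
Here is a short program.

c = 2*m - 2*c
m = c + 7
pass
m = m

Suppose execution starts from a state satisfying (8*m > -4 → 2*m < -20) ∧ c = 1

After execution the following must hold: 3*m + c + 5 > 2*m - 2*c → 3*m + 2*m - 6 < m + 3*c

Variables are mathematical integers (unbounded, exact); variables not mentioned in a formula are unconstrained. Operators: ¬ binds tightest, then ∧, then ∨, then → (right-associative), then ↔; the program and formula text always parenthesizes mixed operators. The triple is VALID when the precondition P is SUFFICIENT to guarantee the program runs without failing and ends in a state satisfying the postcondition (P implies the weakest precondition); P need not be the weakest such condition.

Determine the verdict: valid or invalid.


Working backward. After the program, the postcondition 3*m + c + 5 > 2*m - 2*c → 3*m + 2*m - 6 < m + 3*c must hold; in canonical form it is 3*c + m > -5 → 4*m < 3*c + 6.
Before m := m: 3*c + m > -5 → 4*m < 3*c + 6
Before skip: 3*c + m > -5 → 4*m < 3*c + 6
Before m := c + 7: 4*c > -12 → c < -22
Before c := 2*m - 2*c: 8*m > 8*c - 12 → 2*m < 2*c - 22
The weakest precondition is 8*m > 8*c - 12 → 2*m < 2*c - 22.
Check whether (8*m > -4 → 2*m < -20) ∧ c = 1 implies it.
Every state satisfying the precondition satisfies the weakest precondition: the implication holds.
Answer: valid


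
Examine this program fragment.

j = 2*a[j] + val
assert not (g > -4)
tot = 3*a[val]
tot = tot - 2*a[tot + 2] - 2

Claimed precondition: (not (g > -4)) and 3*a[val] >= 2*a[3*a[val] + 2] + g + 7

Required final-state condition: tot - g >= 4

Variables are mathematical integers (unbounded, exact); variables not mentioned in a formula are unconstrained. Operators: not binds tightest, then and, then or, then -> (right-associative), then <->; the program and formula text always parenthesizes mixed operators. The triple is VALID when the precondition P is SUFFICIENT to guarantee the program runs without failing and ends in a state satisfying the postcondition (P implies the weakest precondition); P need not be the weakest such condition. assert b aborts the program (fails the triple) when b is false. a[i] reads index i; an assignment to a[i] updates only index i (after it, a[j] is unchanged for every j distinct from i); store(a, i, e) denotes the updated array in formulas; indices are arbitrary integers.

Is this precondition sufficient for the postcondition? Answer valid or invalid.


Working backward. After the program, the postcondition tot - g >= 4 must hold; in canonical form it is tot >= g + 4.
Before tot := tot - 2*a[tot + 2] - 2: tot >= 2*a[tot + 2] + g + 6
Before tot := 3*a[val]: 3*a[val] >= 2*a[3*a[val] + 2] + g + 6
Before assert not (g > -4): (not (g > -4)) and 3*a[val] >= 2*a[3*a[val] + 2] + g + 6
Before j := 2*a[j] + val: (not (g > -4)) and 3*a[val] >= 2*a[3*a[val] + 2] + g + 6
The weakest precondition is (not (g > -4)) and 3*a[val] >= 2*a[3*a[val] + 2] + g + 6.
Check whether (not (g > -4)) and 3*a[val] >= 2*a[3*a[val] + 2] + g + 7 implies it.
Every state satisfying the precondition satisfies the weakest precondition: the implication holds.
Answer: valid


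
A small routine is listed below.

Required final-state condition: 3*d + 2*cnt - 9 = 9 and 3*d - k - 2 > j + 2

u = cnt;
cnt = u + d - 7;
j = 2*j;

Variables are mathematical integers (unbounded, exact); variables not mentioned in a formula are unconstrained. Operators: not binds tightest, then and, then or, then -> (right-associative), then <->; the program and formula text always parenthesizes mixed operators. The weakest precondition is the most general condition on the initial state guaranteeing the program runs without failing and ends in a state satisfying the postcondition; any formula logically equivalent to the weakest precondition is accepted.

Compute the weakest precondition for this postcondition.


Working backward. After the program, the postcondition 3*d + 2*cnt - 9 = 9 and 3*d - k - 2 > j + 2 must hold; in canonical form it is 2*cnt + 3*d = 18 and 3*d > j + k + 4.
Before j := 2*j: 2*cnt + 3*d = 18 and 3*d > 2*j + k + 4
Before cnt := u + d - 7: 5*d + 2*u = 32 and 3*d > 2*j + k + 4
Before u := cnt: 2*cnt + 5*d = 32 and 3*d > 2*j + k + 4
Answer: WP = 2*cnt + 5*d = 32 and 3*d > 2*j + k + 4


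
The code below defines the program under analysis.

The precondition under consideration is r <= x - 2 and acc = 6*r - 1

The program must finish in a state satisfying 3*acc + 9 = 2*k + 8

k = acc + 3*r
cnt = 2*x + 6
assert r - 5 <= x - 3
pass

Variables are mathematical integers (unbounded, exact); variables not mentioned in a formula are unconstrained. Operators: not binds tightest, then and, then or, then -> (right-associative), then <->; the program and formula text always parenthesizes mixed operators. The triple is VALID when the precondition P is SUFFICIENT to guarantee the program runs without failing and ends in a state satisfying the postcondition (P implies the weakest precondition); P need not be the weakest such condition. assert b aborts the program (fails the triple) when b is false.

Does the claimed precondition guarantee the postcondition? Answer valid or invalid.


Working backward. After the program, the postcondition 3*acc + 9 = 2*k + 8 must hold; in canonical form it is 3*acc = 2*k - 1.
Before skip: 3*acc = 2*k - 1
Before assert r - 5 <= x - 3: r <= x + 2 and 3*acc = 2*k - 1
Before cnt := 2*x + 6: r <= x + 2 and 3*acc = 2*k - 1
Before k := acc + 3*r: r <= x + 2 and acc = 6*r - 1
The weakest precondition is r <= x + 2 and acc = 6*r - 1.
Check whether r <= x - 2 and acc = 6*r - 1 implies it.
Every state satisfying the precondition satisfies the weakest precondition: the implication holds.
Answer: valid


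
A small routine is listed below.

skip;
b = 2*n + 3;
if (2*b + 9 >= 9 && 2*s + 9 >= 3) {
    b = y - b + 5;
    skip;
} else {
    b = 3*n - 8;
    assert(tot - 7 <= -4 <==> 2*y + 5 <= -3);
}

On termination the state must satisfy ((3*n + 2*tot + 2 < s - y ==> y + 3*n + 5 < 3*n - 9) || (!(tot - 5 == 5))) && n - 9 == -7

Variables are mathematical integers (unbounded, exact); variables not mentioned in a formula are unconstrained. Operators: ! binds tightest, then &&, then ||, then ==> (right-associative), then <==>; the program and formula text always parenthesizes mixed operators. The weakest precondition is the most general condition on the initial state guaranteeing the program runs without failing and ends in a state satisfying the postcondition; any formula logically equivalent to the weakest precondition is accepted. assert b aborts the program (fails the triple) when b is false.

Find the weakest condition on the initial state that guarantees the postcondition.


Working backward. After the program, the postcondition ((3*n + 2*tot + 2 < s - y ==> y + 3*n + 5 < 3*n - 9) || (!(tot - 5 == 5))) && n - 9 == -7 must hold; in canonical form it is ((3*n + 2*tot + y < s - 2 ==> y < -14) || (!(tot == 10))) && n == 2.
Then branch requires ((3*n + 2*tot + y < s - 2 ==> y < -14) || (!(tot == 10))) && n == 2; else branch requires (tot <= 3 <==> 2*y <= -8) && ((3*n + 2*tot + y < s - 2 ==> y < -14) || (!(tot == 10))) && n == 2.
Before the if: ((2*b >= 0 && 2*s >= -6) ==> (((3*n + 2*tot + y < s - 2 ==> y < -14) || (!(tot == 10))) && n == 2)) && ((!(2*b >= 0 && 2*s >= -6)) ==> ((tot <= 3 <==> 2*y <= -8) && ((3*n + 2*tot + y < s - 2 ==> y < -14) || (!(tot == 10))) && n == 2))
Before b := 2*n + 3: ((4*n >= -6 && 2*s >= -6) ==> (((3*n + 2*tot + y < s - 2 ==> y < -14) || (!(tot == 10))) && n == 2)) && ((!(4*n >= -6 && 2*s >= -6)) ==> ((tot <= 3 <==> 2*y <= -8) && ((3*n + 2*tot + y < s - 2 ==> y < -14) || (!(tot == 10))) && n == 2))
Before skip: ((4*n >= -6 && 2*s >= -6) ==> (((3*n + 2*tot + y < s - 2 ==> y < -14) || (!(tot == 10))) && n == 2)) && ((!(4*n >= -6 && 2*s >= -6)) ==> ((tot <= 3 <==> 2*y <= -8) && ((3*n + 2*tot + y < s - 2 ==> y < -14) || (!(tot == 10))) && n == 2))
Answer: WP = ((4*n >= -6 && 2*s >= -6) ==> (((3*n + 2*tot + y < s - 2 ==> y < -14) || (!(tot == 10))) && n == 2)) && ((!(4*n >= -6 && 2*s >= -6)) ==> ((tot <= 3 <==> 2*y <= -8) && ((3*n + 2*tot + y < s - 2 ==> y < -14) || (!(tot == 10))) && n == 2))
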